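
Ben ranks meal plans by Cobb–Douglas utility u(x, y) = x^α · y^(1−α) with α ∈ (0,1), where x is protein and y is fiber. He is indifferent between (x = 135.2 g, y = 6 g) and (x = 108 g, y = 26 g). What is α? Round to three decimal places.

The Cobb–Douglas utilities coincide, so 135.2^α·6^(1−α) = 108^α·26^(1−α).
(135.2/108)^α = (26/6)^(1−α); take logs: α·ln(135.2/108) = (1−α)·ln(26/6), i.e. α·0.224624 = (1−α)·1.466337.
Thus α·(1.690961) = 1.466337, so α = 1.466337/1.690961 ≈ 0.867.

α ≈ 0.867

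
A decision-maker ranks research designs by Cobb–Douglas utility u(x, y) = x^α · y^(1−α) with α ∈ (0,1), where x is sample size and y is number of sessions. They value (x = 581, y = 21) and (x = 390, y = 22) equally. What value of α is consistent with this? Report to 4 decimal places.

The Cobb–Douglas utilities coincide, so 581^α·21^(1−α) = 390^α·22^(1−α).
Rearrange to (581/390)^α = (22/21)^(1−α) and take logs: α·0.3986040 = (1−α)·0.0465200.
With A = 0.3986040 and B = 0.0465200: α·A = (1−α)·B, so α = B/(A+B) = 0.0465200/0.4451240 ≈ 0.1045.

α ≈ 0.1045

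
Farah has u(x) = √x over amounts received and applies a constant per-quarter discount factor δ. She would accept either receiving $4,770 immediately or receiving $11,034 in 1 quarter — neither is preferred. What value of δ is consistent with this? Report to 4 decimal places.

δ ≈ 0.6575

The payoff in 1 quarter is discounted by δ, so u(4770) = δ·u(11034) and δ = u(4770)/u(11034).
With u(x) = √x: δ = √4770/√11034 = √(4770/11034) = 0.65750.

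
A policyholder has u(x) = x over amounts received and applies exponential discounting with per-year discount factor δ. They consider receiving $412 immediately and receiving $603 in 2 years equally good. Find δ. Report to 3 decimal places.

δ ≈ 0.827

Indifference means u(412) = δ^2 · u(603), so δ^2 = u(412)/u(603).
With u(x) = x: δ^2 = 412/603 = 0.68325.
So δ = 0.68325^(1/2) ≈ 0.827.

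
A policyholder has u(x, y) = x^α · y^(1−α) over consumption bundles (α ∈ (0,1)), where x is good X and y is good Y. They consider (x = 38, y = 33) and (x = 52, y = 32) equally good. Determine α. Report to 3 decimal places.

α ≈ 0.089

Set the two utilities equal: 38^α·33^(1−α) = 52^α·32^(1−α).
(38/52)^α = (32/33)^(1−α); take logs: α·ln(38/52) = (1−α)·ln(32/33), i.e. α·-0.313658 = (1−α)·-0.030772.
Thus α·(-0.344430) = -0.030772, so α = -0.030772/-0.344430 ≈ 0.089.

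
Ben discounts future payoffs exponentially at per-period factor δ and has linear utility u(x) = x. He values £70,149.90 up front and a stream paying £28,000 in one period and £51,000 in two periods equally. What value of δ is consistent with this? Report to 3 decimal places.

Equating present values: 70149.90 = 28000δ + 51000δ².
That is, 51000δ² + 28000δ − 70149.90 = 0, a quadratic in δ.
δ = (−28000 + √(28000² + 4·51000·70149.90)) / (2·51000) = (−28000 + √15094579600.00) / 102000 ≈ 0.930.

δ ≈ 0.930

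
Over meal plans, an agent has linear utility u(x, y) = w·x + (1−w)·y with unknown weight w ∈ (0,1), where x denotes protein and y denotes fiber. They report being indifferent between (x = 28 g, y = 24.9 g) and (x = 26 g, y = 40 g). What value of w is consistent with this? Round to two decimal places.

Indifference: w·28 + (1−w)·24.9 = w·26 + (1−w)·40.
w·(28−26) = (1−w)·(40−24.9), i.e. w·2 = (1−w)·15.1.
Hence w = 15.1/(2+15.1) = 15.1/17.1 = 0.88.

w = 0.88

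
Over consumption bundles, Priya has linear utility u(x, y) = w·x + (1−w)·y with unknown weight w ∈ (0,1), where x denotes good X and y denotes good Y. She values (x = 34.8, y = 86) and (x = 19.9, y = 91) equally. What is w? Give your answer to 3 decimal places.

w = 0.251

Indifference: w·34.8 + (1−w)·86 = w·19.9 + (1−w)·91.
Rearranging, 14.9·w − 5·(1−w) = 0.
The marginal rate of substitution is 5/14.9, so w = 5/(14.9+5) = 0.251.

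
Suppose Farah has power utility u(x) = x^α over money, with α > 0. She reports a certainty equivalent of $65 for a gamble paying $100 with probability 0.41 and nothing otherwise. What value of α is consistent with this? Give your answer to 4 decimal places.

EU(lottery) = 0.41·100^α + 0.59·0 = 0.41·100^α.
Setting u(65) equal to that: 65^α = 0.41·100^α ⇒ (65/100)^α = 0.41.
α = ln(0.41) / ln(65/100) = -0.8915981/-0.4307829 ≈ 2.0697.

α ≈ 2.0697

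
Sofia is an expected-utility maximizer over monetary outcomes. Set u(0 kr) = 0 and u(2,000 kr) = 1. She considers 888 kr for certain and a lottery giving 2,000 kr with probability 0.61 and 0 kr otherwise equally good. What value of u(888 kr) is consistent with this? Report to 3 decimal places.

u(888 kr) equals the lottery's expected utility: 0.61·1 + 0.39·0 = 0.61.

0.610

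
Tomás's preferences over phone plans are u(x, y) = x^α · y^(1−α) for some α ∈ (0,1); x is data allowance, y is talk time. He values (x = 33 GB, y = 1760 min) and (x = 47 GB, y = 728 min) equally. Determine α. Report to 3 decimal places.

The Cobb–Douglas utilities coincide, so 33^α·1760^(1−α) = 47^α·728^(1−α).
Taking logs: α·ln 33 + (1−α)·ln 1760 = α·ln 47 + (1−α)·ln 728, i.e. α·-0.353640 = (1−α)·-0.882768.
Thus α·(-1.236408) = -0.882768, so α = -0.882768/-1.236408 ≈ 0.714.

α ≈ 0.714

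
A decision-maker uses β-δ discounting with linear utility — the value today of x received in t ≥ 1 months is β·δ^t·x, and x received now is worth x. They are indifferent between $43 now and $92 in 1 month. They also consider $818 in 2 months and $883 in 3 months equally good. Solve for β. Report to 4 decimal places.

Both payoffs in the second observation are in the future, so β drops out: δ^2·818 = δ^3·883 ⇒ δ = 818/883 = 0.92639.
The first indifference: 43 = β·δ·92, so β = 43/(δ·92) = 43/(0.92639·92) ≈ 0.5045.

β ≈ 0.5045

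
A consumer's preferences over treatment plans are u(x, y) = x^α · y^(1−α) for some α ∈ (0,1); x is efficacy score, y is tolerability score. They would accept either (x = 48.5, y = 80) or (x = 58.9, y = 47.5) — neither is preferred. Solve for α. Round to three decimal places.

Indifference: 48.5^α · 80^(1−α) = 58.9^α · 47.5^(1−α).
Taking logs: α·ln 48.5 + (1−α)·ln 80 = α·ln 58.9 + (1−α)·ln 47.5, i.e. α·-0.194277 = (1−α)·-0.521297.
So α/(1−α) = (-0.521297)/(-0.194277) = 2.683267, and α = 2.683267/3.683267 ≈ 0.729.

α ≈ 0.729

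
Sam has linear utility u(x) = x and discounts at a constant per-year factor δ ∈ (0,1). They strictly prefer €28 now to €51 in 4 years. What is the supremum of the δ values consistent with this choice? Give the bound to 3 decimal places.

Comparing present values: 28 > δ^4·51.
Dividing by 51: δ^4 < 0.54902. Both sides are positive, so the 4th root keeps the direction.
δ < 0.54902^(1/4) = 0.861.

δ < 0.861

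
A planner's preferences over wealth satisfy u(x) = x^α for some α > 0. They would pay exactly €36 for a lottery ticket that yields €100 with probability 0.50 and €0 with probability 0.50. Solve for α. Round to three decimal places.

The lottery's expected utility is 0.50·u(100) + 0.50·u(0) = 0.50·100^α (since u(0) = 0 for α > 0).
Setting u(36) equal to that: 36^α = 0.50·100^α ⇒ (36/100)^α = 0.50.
Taking logs: α·ln(36/100) = ln(0.50), so α = -0.693147 / -1.021651 ≈ 0.678.

α ≈ 0.678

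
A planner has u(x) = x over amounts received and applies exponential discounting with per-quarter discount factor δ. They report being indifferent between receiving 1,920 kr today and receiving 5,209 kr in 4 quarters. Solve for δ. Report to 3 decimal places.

The payoff in 4 quarters is discounted by δ^4, so u(1920) = δ^4·u(5209) and δ^4 = u(1920)/u(5209).
With u(x) = x: δ^4 = 1920/5209 = 0.36859.
Hence δ = (0.36859)^(1/4) = 0.77918.

δ ≈ 0.779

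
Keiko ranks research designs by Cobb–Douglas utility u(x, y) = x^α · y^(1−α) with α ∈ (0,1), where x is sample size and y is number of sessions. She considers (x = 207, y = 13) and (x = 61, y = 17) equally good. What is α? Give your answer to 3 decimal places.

α ≈ 0.180

The Cobb–Douglas utilities coincide, so 207^α·13^(1−α) = 61^α·17^(1−α).
(207/61)^α = (17/13)^(1−α); take logs: α·ln(207/61) = (1−α)·ln(17/13), i.e. α·1.221845 = (1−α)·0.268264.
So α/(1−α) = (0.268264)/(1.221845) = 0.219556, and α = 0.219556/1.219556 ≈ 0.180.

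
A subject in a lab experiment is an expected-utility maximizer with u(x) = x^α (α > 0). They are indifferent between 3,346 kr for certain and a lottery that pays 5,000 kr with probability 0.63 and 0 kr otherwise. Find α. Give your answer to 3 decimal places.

The lottery's expected utility is 0.63·u(5000) + 0.37·u(0) = 0.63·5000^α (since u(0) = 0 for α > 0).
Indifference: 3346^α = 0.63·5000^α, so (3346/5000)^α = 0.63.
Take logs: α = ln 0.63 / ln(3346/5000) ≈ 1.15028.

α ≈ 1.150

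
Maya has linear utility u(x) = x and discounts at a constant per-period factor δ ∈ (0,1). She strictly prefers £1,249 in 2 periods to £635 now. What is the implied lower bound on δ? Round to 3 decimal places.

The preference means 635 < δ^2·1249.
Dividing by 1249: δ^2 > 0.50841. Both sides are positive, so the square root keeps the direction.
δ > (635/1249)^(1/2) ≈ 0.713.

δ > 0.713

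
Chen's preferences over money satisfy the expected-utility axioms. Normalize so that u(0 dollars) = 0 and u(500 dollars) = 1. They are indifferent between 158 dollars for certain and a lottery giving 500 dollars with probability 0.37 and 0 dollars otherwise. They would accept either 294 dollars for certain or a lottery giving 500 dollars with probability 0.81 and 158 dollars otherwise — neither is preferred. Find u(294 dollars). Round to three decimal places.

The first gamble pins u(158 dollars): it must equal 0.37·1 + 0.63·0 = 0.37.
Then u(294 dollars) = 0.81·u(500 dollars) + 0.19·u(158 dollars) = 0.81·1.00 + 0.19·0.37 = 0.8803.

0.880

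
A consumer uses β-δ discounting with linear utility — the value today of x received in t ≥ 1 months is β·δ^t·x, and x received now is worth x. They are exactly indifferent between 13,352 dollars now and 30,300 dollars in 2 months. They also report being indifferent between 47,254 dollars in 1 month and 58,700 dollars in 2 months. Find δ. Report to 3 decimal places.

From the later pair, β·δ^1·47254 = β·δ^2·58700; dividing through, δ = 47254/58700 = 0.80501.

δ ≈ 0.805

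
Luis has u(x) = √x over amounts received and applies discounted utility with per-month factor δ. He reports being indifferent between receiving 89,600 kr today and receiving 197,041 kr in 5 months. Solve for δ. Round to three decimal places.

δ ≈ 0.924

Indifference means u(89600) = δ^5 · u(197041), so δ^5 = u(89600)/u(197041).
With u(x) = √x: δ^5 = √89600/√197041 = √(89600/197041) = 0.67434.
Taking the 5th root: δ = 0.67434^(1/5) ≈ 0.924.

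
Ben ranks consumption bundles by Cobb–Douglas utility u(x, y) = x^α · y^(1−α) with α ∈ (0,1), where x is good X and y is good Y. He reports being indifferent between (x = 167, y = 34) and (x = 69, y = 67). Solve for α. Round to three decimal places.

α ≈ 0.434

Set the two utilities equal: 167^α·34^(1−α) = 69^α·67^(1−α).
Rearrange to (167/69)^α = (67/34)^(1−α) and take logs: α·0.883887 = (1−α)·0.678332.
With A = 0.883887 and B = 0.678332: α·A = (1−α)·B, so α = B/(A+B) = 0.678332/1.562219 ≈ 0.434.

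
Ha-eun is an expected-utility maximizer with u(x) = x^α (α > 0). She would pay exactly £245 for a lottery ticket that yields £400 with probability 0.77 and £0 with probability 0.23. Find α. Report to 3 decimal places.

α ≈ 0.533

The lottery's expected utility is 0.77·u(400) + 0.23·u(0) = 0.77·400^α (since u(0) = 0 for α > 0).
Equating: 245^α = 0.77·400^α, i.e. 0.6125^α = 0.77.
α = ln(0.77) / ln(245/400) = -0.261365/-0.490206 ≈ 0.533.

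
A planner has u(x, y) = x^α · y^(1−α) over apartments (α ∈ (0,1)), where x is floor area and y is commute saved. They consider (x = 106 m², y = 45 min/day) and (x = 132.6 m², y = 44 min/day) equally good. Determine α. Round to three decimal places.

The Cobb–Douglas utilities coincide, so 106^α·45^(1−α) = 132.6^α·44^(1−α).
Rearrange to (106/132.6)^α = (44/45)^(1−α) and take logs: α·-0.223898 = (1−α)·-0.022473.
Thus α·(-0.246371) = -0.022473, so α = -0.022473/-0.246371 ≈ 0.091.

α ≈ 0.091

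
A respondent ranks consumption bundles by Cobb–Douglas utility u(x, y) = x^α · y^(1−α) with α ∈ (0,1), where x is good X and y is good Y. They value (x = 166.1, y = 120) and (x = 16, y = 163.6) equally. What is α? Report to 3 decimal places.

α ≈ 0.117

The Cobb–Douglas utilities coincide, so 166.1^α·120^(1−α) = 16^α·163.6^(1−α).
Taking logs: α·ln 166.1 + (1−α)·ln 120 = α·ln 16 + (1−α)·ln 163.6, i.e. α·2.340001 = (1−α)·0.309933.
So α/(1−α) = (0.309933)/(2.340001) = 0.132450, and α = 0.132450/1.132450 ≈ 0.117.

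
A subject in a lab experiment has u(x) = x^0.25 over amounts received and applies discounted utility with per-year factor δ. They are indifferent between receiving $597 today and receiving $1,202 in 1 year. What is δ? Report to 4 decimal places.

δ ≈ 0.8395

Equating discounted utilities: u(597) = δ·u(1202) ⇒ δ = u(597)/u(1202).
With u(x) = x^0.25: δ = 597^0.25/1202^0.25 = (597/1202)^0.25 = 0.83949.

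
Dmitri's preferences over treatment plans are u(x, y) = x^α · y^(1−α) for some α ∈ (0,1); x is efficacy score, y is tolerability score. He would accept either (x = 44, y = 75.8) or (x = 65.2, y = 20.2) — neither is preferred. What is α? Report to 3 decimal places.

α ≈ 0.771

The Cobb–Douglas utilities coincide, so 44^α·75.8^(1−α) = 65.2^α·20.2^(1−α).
Taking logs: α·ln 44 + (1−α)·ln 75.8 = α·ln 65.2 + (1−α)·ln 20.2, i.e. α·-0.393270 = (1−α)·-1.322416.
With A = -0.393270 and B = -1.322416: α·A = (1−α)·B, so α = B/(A+B) = -1.322416/-1.715686 ≈ 0.771.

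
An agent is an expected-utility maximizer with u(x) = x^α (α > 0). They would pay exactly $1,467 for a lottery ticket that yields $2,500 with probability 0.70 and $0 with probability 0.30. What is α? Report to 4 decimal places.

EU(lottery) = 0.70·2500^α + 0.30·0 = 0.70·2500^α.
Setting u(1467) equal to that: 1467^α = 0.70·2500^α ⇒ (1467/2500)^α = 0.70.
Take logs: α = ln 0.70 / ln(1467/2500) ≈ 0.669094.

α ≈ 0.6691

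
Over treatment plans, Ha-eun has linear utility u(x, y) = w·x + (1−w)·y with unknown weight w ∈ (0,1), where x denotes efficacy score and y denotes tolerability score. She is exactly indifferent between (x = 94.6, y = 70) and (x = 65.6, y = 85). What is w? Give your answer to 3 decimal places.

w = 0.341

Indifference: w·94.6 + (1−w)·70 = w·65.6 + (1−w)·85.
Rearranging, 29·w − 15·(1−w) = 0.
The marginal rate of substitution is 15/29, so w = 15/(29+15) = 0.341.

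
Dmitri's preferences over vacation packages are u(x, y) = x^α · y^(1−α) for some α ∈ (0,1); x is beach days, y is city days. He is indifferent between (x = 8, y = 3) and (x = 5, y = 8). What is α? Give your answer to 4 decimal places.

The Cobb–Douglas utilities coincide, so 8^α·3^(1−α) = 5^α·8^(1−α).
Taking logs: α·ln 8 + (1−α)·ln 3 = α·ln 5 + (1−α)·ln 8, i.e. α·0.4700036 = (1−α)·0.9808293.
Thus α·(1.4508329) = 0.9808293, so α = 0.9808293/1.4508329 ≈ 0.6760.

α ≈ 0.6760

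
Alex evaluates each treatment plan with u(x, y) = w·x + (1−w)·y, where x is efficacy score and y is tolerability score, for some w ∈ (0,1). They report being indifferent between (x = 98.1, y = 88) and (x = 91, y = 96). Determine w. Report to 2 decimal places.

w = 0.53

Equating utilities: w·98.1 + (1−w)·88 = w·91 + (1−w)·96.
w·(98.1−91) = (1−w)·(96−88), i.e. w·7.1 = (1−w)·8.
So w/(1−w) = 8/7.1 = 1.1268, giving w = 8/(7.1+8) = 0.53.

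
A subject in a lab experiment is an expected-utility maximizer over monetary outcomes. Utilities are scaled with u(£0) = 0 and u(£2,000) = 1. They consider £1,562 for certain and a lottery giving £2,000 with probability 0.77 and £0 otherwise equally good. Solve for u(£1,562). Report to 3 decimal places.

By the standard-gamble method, u(£1,562) is just the indifference probability on the best outcome: 0.77.

0.770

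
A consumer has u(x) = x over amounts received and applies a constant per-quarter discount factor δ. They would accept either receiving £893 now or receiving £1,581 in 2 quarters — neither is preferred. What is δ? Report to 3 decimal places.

Equating discounted utilities: u(893) = δ^2·u(1581) ⇒ δ^2 = u(893)/u(1581).
With u(x) = x: δ^2 = 893/1581 = 0.56483.
Taking the square root: δ = 0.56483^(1/2) ≈ 0.752.

δ ≈ 0.752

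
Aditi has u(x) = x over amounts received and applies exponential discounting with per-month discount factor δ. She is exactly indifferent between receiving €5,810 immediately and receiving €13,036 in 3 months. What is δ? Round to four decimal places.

Indifference means u(5810) = δ^3 · u(13036), so δ^3 = u(5810)/u(13036).
With u(x) = x: δ^3 = 5810/13036 = 0.44569.
Hence δ = (0.44569)^(1/3) = 0.763854.

δ ≈ 0.7639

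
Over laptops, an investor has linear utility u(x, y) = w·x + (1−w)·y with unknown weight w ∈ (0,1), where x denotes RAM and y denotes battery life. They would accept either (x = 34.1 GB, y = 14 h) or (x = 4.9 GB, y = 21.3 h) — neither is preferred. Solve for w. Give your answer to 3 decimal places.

Equating utilities: w·34.1 + (1−w)·14 = w·4.9 + (1−w)·21.3.
w·(34.1−4.9) = (1−w)·(21.3−14), i.e. w·29.2 = (1−w)·7.3.
Hence w = 7.3/(29.2+7.3) = 7.3/36.5 = 0.200.

w = 0.200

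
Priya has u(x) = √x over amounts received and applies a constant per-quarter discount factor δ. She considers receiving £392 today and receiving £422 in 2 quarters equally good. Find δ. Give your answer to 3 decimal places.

The payoff in 2 quarters is discounted by δ^2, so u(392) = δ^2·u(422) and δ^2 = u(392)/u(422).
With u(x) = √x: δ^2 = √392/√422 = √(392/422) = 0.96380.
So δ = 0.96380^(1/2) ≈ 0.982.

δ ≈ 0.982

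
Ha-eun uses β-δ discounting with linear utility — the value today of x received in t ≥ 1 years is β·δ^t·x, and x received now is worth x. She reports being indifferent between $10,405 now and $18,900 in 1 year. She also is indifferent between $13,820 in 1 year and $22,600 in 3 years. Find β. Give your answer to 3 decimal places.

The second indifference involves only future payoffs, so β cancels: β·δ^1·13820 = β·δ^3·22600, giving δ^2 = 13820/22600 = 0.61150, so δ = 0.78199.
The first indifference: 10405 = β·δ·18900, so β = 10405/(δ·18900) = 10405/(0.78199·18900) ≈ 0.704.

β ≈ 0.704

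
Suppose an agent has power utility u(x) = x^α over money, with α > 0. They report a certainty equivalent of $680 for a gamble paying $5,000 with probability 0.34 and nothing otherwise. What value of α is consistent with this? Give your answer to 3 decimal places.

EU(lottery) = 0.34·5000^α + 0.66·0 = 0.34·5000^α.
Equating: 680^α = 0.34·5000^α, i.e. 0.1360^α = 0.34.
α = ln(0.34) / ln(680/5000) = -1.078810/-1.995100 ≈ 0.541.

α ≈ 0.541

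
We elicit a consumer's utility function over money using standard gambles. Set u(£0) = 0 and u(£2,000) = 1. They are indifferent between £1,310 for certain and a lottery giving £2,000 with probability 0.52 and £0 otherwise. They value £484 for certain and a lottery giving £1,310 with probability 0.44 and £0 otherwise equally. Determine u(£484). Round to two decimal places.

From the first indifference, u(£1,310) = 0.52·u(£2,000) + 0.48·u(£0) = 0.52·1 + 0.48·0 = 0.52.
The second indifference gives u(£484) = 0.44·u(£1,310) + 0.56·u(£0) = 0.44·0.52 + 0.56·0.00 = 0.2288.

0.23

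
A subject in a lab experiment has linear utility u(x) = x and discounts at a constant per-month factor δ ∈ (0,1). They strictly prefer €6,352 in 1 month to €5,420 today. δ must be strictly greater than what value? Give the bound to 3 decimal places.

Under u(x) = x this choice says 5420 < δ·6352.
Dividing through by 6352 gives δ > 0.85327.

δ > 0.853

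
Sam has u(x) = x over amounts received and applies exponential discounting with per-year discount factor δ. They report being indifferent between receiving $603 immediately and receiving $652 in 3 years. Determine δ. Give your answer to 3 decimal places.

Equating discounted utilities: u(603) = δ^3·u(652) ⇒ δ^3 = u(603)/u(652).
With u(x) = x: δ^3 = 603/652 = 0.92485.
Taking the cube root: δ = 0.92485^(1/3) ≈ 0.974.

δ ≈ 0.974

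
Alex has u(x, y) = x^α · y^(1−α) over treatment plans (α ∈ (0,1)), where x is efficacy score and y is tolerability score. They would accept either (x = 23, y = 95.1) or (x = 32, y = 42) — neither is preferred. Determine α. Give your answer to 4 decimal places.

α ≈ 0.7122

Set the two utilities equal: 23^α·95.1^(1−α) = 32^α·42^(1−α).
Rearrange to (23/32)^α = (42/95.1)^(1−α) and take logs: α·-0.3302417 = (1−α)·-0.8172594.
With A = -0.3302417 and B = -0.8172594: α·A = (1−α)·B, so α = B/(A+B) = -0.8172594/-1.1475011 ≈ 0.7122.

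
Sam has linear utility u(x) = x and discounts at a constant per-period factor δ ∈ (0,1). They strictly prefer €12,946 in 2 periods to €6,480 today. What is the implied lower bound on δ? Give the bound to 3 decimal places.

δ > 0.707

Comparing present values: 6480 < δ^2·12946.
Dividing by 12946: δ^2 > 0.50054. Both sides are positive, so the square root keeps the direction.
δ > 0.50054^(1/2) = 0.707.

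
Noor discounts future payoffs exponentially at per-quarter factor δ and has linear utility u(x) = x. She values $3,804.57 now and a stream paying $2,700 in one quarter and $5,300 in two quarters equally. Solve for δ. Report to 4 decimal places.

Present value of the stream is 2700·δ + 5300·δ². Indifference gives 2700δ + 5300δ² = 3804.57.
So 5300δ² + 2700δ − 3804.57 = 0.
δ = (−2700 + √(2700² + 4·5300·3804.57)) / (2·5300) = (−2700 + √87946884.00) / 10600 ≈ 0.6300.

δ ≈ 0.6300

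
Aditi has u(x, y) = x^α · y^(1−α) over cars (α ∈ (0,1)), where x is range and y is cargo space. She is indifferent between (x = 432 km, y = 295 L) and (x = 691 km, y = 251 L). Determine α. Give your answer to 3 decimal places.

Set the two utilities equal: 432^α·295^(1−α) = 691^α·251^(1−α).
(432/691)^α = (251/295)^(1−α); take logs: α·ln(432/691) = (1−α)·ln(251/295), i.e. α·-0.469714 = (1−α)·-0.161522.
So α/(1−α) = (-0.161522)/(-0.469714) = 0.343873, and α = 0.343873/1.343873 ≈ 0.256.

α ≈ 0.256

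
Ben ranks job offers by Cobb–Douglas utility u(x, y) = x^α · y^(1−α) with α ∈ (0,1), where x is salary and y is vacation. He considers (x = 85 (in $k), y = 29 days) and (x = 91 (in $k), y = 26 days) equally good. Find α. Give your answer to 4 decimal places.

The Cobb–Douglas utilities coincide, so 85^α·29^(1−α) = 91^α·26^(1−α).
Rearrange to (85/91)^α = (26/29)^(1−α) and take logs: α·-0.0682083 = (1−α)·-0.1091993.
Thus α·(-0.1774076) = -0.1091993, so α = -0.1091993/-0.1774076 ≈ 0.6155.

α ≈ 0.6155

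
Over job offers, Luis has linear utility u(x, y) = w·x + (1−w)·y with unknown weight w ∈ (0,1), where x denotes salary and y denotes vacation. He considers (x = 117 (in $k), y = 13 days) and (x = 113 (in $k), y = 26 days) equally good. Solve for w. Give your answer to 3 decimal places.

u(117,13) = u(113,26) means w·117 + (1−w)·13 = w·113 + (1−w)·26.
w·(117−113) = (1−w)·(26−13), i.e. w·4 = (1−w)·13.
The marginal rate of substitution is 13/4, so w = 13/(4+13) = 0.765.

w = 0.765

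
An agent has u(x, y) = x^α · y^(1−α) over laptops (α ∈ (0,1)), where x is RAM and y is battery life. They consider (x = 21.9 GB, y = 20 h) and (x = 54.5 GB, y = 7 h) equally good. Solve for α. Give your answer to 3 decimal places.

The Cobb–Douglas utilities coincide, so 21.9^α·20^(1−α) = 54.5^α·7^(1−α).
Taking logs: α·ln 21.9 + (1−α)·ln 20 = α·ln 54.5 + (1−α)·ln 7, i.e. α·-0.911714 = (1−α)·-1.049822.
So α/(1−α) = (-1.049822)/(-0.911714) = 1.151482, and α = 1.151482/2.151482 ≈ 0.535.

α ≈ 0.535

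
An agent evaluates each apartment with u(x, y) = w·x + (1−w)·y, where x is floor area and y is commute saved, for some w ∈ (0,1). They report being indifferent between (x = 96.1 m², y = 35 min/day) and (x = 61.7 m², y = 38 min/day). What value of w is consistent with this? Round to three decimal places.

u(96.1,35) = u(61.7,38) means w·96.1 + (1−w)·35 = w·61.7 + (1−w)·38.
Collecting terms: w·34.4 = (1−w)·3.
Hence w = 3/(34.4+3) = 3/37.4 = 0.080.

w = 0.080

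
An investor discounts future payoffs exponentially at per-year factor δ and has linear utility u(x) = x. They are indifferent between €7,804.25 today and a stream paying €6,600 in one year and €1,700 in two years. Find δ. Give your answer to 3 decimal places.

The stream is worth 6600δ + 1700δ² today, so 6600δ + 1700δ² = 7804.25.
That is, 1700δ² + 6600δ − 7804.25 = 0, a quadratic in δ.
The positive root is δ = [−6600 + √(6600² + 4·1700·7804.25)] / (2·1700) = (−6600 + 9830.000)/3400 ≈ 0.950.

δ ≈ 0.950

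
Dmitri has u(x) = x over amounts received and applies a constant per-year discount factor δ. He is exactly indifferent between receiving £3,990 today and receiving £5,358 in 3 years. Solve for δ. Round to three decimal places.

δ ≈ 0.906

Equating discounted utilities: u(3990) = δ^3·u(5358) ⇒ δ^3 = u(3990)/u(5358).
With u(x) = x: δ^3 = 3990/5358 = 0.74468.
Taking the cube root: δ = 0.74468^(1/3) ≈ 0.906.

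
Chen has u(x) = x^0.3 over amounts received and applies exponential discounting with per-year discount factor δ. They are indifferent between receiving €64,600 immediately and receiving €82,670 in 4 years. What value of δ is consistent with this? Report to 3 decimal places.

The payoff in 4 years is discounted by δ^4, so u(64600) = δ^4·u(82670) and δ^4 = u(64600)/u(82670).
Since u(x) = x^0.3, δ^4 = (64600/82670)^0.3 = 0.78142^0.3 = 0.92868.
Taking the 4th root: δ = 0.92868^(1/4) ≈ 0.982.

δ ≈ 0.982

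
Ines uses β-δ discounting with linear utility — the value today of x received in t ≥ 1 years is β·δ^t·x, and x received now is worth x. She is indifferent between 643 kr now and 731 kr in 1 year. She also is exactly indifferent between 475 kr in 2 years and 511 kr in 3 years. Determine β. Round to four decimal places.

From the later pair, β·δ^2·475 = β·δ^3·511; dividing through, δ = 475/511 = 0.92955.
Now use the now-vs-future pair: 643 = β·δ·731 gives β = 643/(0.92955·731) ≈ 0.9463.

β ≈ 0.9463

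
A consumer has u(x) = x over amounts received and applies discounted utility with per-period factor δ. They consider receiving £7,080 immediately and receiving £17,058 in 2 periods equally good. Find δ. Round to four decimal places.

The payoff in 2 periods is discounted by δ^2, so u(7080) = δ^2·u(17058) and δ^2 = u(7080)/u(17058).
With u(x) = x: δ^2 = 7080/17058 = 0.41505.
So δ = 0.41505^(1/2) ≈ 0.6442.

δ ≈ 0.6442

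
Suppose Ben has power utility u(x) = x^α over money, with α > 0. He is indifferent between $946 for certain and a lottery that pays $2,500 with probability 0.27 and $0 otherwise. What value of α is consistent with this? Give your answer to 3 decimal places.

α ≈ 1.347

EU(lottery) = 0.27·2500^α + 0.73·0 = 0.27·2500^α.
Setting u(946) equal to that: 946^α = 0.27·2500^α ⇒ (946/2500)^α = 0.27.
α = ln(0.27) / ln(946/2500) = -1.309333/-0.971803 ≈ 1.347.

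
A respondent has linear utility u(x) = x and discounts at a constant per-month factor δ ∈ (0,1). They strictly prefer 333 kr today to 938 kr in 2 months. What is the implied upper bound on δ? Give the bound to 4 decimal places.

Under u(x) = x this choice says 333 > δ^2·938.
Hence δ^2 < 333/938 = 0.35501, and x ↦ x^(1/2) is increasing on (0,∞).
δ < 0.35501^(1/2) = 0.5958.

δ < 0.5958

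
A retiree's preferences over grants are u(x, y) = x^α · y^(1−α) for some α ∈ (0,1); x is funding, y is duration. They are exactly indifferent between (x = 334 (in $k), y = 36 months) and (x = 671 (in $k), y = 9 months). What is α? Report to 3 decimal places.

The Cobb–Douglas utilities coincide, so 334^α·36^(1−α) = 671^α·9^(1−α).
(334/671)^α = (9/36)^(1−α); take logs: α·ln(334/671) = (1−α)·ln(9/36), i.e. α·-0.697628 = (1−α)·-1.386294.
Thus α·(-2.083922) = -1.386294, so α = -1.386294/-2.083922 ≈ 0.665.

α ≈ 0.665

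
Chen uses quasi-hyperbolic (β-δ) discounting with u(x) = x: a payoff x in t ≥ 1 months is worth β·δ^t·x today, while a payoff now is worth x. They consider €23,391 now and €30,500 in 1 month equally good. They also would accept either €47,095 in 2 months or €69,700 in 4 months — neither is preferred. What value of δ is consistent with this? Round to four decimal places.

The second indifference involves only future payoffs, so β cancels: β·δ^2·47095 = β·δ^4·69700, giving δ^2 = 47095/69700 = 0.67568, so δ = 0.82200.

δ ≈ 0.8220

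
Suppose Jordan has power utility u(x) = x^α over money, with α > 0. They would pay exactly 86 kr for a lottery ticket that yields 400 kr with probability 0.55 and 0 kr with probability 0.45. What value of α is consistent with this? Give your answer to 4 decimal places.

α ≈ 0.3889

The lottery's expected utility is 0.55·u(400) + 0.45·u(0) = 0.55·400^α (since u(0) = 0 for α > 0).
Equating: 86^α = 0.55·400^α, i.e. 0.2150^α = 0.55.
Taking logs: α·ln(86/400) = ln(0.55), so α = -0.5978370 / -1.5371173 ≈ 0.3889.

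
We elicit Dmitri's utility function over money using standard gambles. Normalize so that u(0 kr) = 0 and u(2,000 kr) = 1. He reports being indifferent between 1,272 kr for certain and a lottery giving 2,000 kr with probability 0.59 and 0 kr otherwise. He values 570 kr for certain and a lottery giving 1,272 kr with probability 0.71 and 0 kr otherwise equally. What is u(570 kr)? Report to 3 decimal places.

First, u(1,272 kr) = 0.59·u(2,000 kr) + 0.41·u(0 kr) = 0.59.
The second indifference gives u(570 kr) = 0.71·u(1,272 kr) + 0.29·u(0 kr) = 0.71·0.59 + 0.29·0.00 = 0.4189.

0.419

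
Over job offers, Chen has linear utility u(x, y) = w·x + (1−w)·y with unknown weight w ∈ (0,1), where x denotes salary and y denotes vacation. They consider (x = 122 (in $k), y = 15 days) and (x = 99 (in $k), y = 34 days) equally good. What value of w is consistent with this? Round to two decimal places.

Equating utilities: w·122 + (1−w)·15 = w·99 + (1−w)·34.
w·(122−99) = (1−w)·(34−15), i.e. w·23 = (1−w)·19.
So w/(1−w) = 19/23 = 0.8261, giving w = 19/(23+19) = 0.45.

w = 0.45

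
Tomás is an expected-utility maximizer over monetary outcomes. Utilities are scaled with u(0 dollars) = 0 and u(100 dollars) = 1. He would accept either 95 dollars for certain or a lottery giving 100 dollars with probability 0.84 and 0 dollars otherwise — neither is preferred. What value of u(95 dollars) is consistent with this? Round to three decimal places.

0.840

By the standard-gamble method, u(95 dollars) is just the indifference probability on the best outcome: 0.84.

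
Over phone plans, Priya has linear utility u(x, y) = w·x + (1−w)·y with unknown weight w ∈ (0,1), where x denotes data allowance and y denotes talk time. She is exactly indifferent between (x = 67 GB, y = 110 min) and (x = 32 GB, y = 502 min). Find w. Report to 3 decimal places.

w = 0.918

Indifference: w·67 + (1−w)·110 = w·32 + (1−w)·502.
w·(67−32) = (1−w)·(502−110), i.e. w·35 = (1−w)·392.
The marginal rate of substitution is 392/35, so w = 392/(35+392) = 0.918.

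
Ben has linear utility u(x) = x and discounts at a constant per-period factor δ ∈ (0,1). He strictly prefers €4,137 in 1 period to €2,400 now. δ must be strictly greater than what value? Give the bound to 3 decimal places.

Under u(x) = x this choice says 2400 < δ·4137.
So δ > 2400/4137 = 0.58013.

δ > 0.580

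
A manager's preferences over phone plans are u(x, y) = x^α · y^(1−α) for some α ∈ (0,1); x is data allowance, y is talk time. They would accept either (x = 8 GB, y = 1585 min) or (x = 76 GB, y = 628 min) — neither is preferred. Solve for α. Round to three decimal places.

α ≈ 0.291

Set the two utilities equal: 8^α·1585^(1−α) = 76^α·628^(1−α).
Rearrange to (8/76)^α = (628/1585)^(1−α) and take logs: α·-2.251292 = (1−α)·-0.925800.
With A = -2.251292 and B = -0.925800: α·A = (1−α)·B, so α = B/(A+B) = -0.925800/-3.177092 ≈ 0.291.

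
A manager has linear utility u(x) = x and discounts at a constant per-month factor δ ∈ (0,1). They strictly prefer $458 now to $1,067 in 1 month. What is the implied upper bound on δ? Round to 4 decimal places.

The preference means 458 > δ·1067.
So δ < 458/1067 = 0.42924.

δ < 0.4292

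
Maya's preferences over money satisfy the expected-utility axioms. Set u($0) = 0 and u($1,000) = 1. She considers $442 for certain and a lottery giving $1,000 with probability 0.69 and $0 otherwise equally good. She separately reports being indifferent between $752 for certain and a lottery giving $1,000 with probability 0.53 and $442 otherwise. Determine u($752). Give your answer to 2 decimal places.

0.85

From the first indifference, u($442) = 0.69·u($1,000) + 0.31·u($0) = 0.69·1 + 0.31·0 = 0.69.
Chaining: u($752) = 0.53·1.00 + 0.47·0.69 = 0.8543.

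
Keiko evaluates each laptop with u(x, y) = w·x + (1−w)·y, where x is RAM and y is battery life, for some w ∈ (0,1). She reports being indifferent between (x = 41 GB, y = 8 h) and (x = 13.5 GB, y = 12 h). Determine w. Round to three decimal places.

w = 0.127

Equating utilities: w·41 + (1−w)·8 = w·13.5 + (1−w)·12.
Collecting terms: w·27.5 = (1−w)·4.
So w/(1−w) = 4/27.5 = 0.1455, giving w = 4/(27.5+4) = 0.127.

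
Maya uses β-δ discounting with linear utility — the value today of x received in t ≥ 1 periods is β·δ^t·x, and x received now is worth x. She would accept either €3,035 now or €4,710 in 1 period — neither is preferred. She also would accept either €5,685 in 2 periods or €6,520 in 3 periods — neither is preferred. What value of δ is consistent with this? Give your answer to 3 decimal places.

δ ≈ 0.872

Both payoffs in the second observation are in the future, so β drops out: δ^2·5685 = δ^3·6520 ⇒ δ = 5685/6520 = 0.87193.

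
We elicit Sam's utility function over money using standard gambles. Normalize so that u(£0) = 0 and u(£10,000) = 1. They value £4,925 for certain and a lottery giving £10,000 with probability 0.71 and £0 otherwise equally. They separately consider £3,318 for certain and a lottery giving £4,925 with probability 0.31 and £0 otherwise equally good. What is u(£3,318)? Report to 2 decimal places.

0.22

First, u(£4,925) = 0.71·u(£10,000) + 0.29·u(£0) = 0.71.
Chaining: u(£3,318) = 0.31·0.71 + 0.69·0.00 = 0.2201.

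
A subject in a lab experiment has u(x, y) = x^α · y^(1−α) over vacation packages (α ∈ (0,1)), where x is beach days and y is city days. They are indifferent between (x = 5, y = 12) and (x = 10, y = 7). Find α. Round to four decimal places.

α ≈ 0.4374

Set the two utilities equal: 5^α·12^(1−α) = 10^α·7^(1−α).
(5/10)^α = (7/12)^(1−α); take logs: α·ln(5/10) = (1−α)·ln(7/12), i.e. α·-0.6931472 = (1−α)·-0.5389965.
So α/(1−α) = (-0.5389965)/(-0.6931472) = 0.7776076, and α = 0.7776076/1.7776076 ≈ 0.4374.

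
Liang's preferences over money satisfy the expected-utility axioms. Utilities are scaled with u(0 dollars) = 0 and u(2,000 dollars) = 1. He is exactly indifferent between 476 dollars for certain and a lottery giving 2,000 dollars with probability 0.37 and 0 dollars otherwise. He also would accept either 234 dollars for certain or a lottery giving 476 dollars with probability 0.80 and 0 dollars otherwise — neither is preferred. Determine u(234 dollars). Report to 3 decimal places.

0.296

First, u(476 dollars) = 0.37·u(2,000 dollars) + 0.63·u(0 dollars) = 0.37.
Chaining: u(234 dollars) = 0.80·0.37 + 0.20·0.00 = 0.2960.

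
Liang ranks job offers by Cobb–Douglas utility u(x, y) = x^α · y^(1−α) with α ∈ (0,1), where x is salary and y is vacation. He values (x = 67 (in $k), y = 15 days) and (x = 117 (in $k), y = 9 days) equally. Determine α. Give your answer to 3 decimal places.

The Cobb–Douglas utilities coincide, so 67^α·15^(1−α) = 117^α·9^(1−α).
(67/117)^α = (9/15)^(1−α); take logs: α·ln(67/117) = (1−α)·ln(9/15), i.e. α·-0.557481 = (1−α)·-0.510826.
Thus α·(-1.068307) = -0.510826, so α = -0.510826/-1.068307 ≈ 0.478.

α ≈ 0.478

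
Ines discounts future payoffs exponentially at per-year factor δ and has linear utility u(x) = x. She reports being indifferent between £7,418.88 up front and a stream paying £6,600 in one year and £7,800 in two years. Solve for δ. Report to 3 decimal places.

Present value of the stream is 6600·δ + 7800·δ². Indifference gives 6600δ + 7800δ² = 7418.88.
So 7800δ² + 6600δ − 7418.88 = 0.
The positive root is δ = [−6600 + √(6600² + 4·7800·7418.88)] / (2·7800) = (−6600 + 16584.000)/15600 ≈ 0.640.

δ ≈ 0.640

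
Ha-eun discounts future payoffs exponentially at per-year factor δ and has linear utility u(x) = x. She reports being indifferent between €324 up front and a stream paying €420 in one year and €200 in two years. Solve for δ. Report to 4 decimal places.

δ ≈ 0.6000

Present value of the stream is 420·δ + 200·δ². Indifference gives 420δ + 200δ² = 324.
Rearranged: 200δ² + 420δ − 324 = 0.
δ = (−420 + √(420² + 4·200·324)) / (2·200) = (−420 + √435600.00) / 400 ≈ 0.6000.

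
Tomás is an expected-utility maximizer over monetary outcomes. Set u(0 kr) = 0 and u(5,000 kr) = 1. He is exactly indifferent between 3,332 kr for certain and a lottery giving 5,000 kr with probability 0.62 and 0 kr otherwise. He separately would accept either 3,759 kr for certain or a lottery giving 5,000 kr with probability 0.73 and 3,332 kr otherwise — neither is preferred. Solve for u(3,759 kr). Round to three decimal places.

0.897

First, u(3,332 kr) = 0.62·u(5,000 kr) + 0.38·u(0 kr) = 0.62.
The second indifference gives u(3,759 kr) = 0.73·u(5,000 kr) + 0.27·u(3,332 kr) = 0.73·1.00 + 0.27·0.62 = 0.8974.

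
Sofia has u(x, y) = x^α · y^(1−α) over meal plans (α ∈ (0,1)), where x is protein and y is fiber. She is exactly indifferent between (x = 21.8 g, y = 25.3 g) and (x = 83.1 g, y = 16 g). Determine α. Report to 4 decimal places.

The Cobb–Douglas utilities coincide, so 21.8^α·25.3^(1−α) = 83.1^α·16^(1−α).
(21.8/83.1)^α = (16/25.3)^(1−α); take logs: α·ln(21.8/83.1) = (1−α)·ln(16/25.3), i.e. α·-1.3381347 = (1−α)·-0.4582157.
Thus α·(-1.7963504) = -0.4582157, so α = -0.4582157/-1.7963504 ≈ 0.2551.

α ≈ 0.2551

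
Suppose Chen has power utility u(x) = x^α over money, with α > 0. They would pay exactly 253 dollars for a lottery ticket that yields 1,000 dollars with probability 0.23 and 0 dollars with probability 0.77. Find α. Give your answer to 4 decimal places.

The lottery's expected utility is 0.23·u(1000) + 0.77·u(0) = 0.23·1000^α (since u(0) = 0 for α > 0).
Indifference: 253^α = 0.23·1000^α, so (253/1000)^α = 0.23.
α = ln(0.23) / ln(253/1000) = -1.4696760/-1.3743658 ≈ 1.0693.

α ≈ 1.0693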